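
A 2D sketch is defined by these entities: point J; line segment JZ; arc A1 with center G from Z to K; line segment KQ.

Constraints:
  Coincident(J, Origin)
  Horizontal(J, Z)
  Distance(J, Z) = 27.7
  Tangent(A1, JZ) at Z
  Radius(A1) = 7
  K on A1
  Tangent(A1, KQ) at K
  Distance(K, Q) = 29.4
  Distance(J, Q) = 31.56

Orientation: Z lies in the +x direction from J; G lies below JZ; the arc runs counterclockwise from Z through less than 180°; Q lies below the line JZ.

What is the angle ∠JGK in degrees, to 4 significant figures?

11.75°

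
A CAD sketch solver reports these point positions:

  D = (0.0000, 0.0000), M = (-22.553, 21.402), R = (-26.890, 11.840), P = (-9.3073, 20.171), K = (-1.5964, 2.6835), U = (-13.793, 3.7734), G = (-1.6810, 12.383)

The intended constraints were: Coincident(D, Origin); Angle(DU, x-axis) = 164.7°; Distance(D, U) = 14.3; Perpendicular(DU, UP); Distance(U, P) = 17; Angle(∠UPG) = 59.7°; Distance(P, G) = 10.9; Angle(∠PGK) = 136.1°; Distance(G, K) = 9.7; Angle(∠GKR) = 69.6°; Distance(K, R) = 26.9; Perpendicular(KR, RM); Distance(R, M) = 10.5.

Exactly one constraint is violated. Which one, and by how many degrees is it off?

Perpendicular(KR, RM) — off by 4.50°.

D = (0.00, 0.00) ✓; DU at 164.7° ✓; |DU| = 14.30 ✓; ∠(DU, UP) = 90.00° ✓; |UP| = 17.00 ✓; ∠UPG = 59.70° ✓; |PG| = 10.90 ✓; ∠PGK = 136.1° ✓; |GK| = 9.700 ✓; ∠GKR = 69.60° ✓; |KR| = 26.90 ✓; ∠(KR, RM) = 94.50° ✗; |RM| = 10.50 ✓.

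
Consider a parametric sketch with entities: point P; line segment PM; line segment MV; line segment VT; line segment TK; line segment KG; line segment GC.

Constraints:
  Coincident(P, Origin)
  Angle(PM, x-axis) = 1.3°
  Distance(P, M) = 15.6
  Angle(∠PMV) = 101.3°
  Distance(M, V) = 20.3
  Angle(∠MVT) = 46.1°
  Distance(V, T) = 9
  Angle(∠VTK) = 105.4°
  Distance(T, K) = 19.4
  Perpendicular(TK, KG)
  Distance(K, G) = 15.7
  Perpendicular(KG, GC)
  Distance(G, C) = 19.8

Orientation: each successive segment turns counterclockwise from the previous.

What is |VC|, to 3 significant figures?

7.30

P is at the origin; PM runs at 1.3° with length 15.6, so M = (15.6, 0.354). ∠PMV = 101.3° gives MV at 80.0° from the x-axis; with |MV| = 20.3, V = (19.1, 20.3). ∠MVT = 46.1° gives VT at -146° from the x-axis; with |VT| = 9.0, T = (11.7, 15.3). ∠VTK = 105.4° gives TK at -71.5° from the x-axis; with |TK| = 19.4, K = (17.8, -3.07). TK ⟂ KG, so KG runs at 18.5°; with |KG| = 15.7, G = (32.7, 1.91). KG is perpendicular to GC, so GC runs at 108°; with |GC| = 19.8, C = (26.4, 20.7). Then |VC| = |C − V| = 7.30.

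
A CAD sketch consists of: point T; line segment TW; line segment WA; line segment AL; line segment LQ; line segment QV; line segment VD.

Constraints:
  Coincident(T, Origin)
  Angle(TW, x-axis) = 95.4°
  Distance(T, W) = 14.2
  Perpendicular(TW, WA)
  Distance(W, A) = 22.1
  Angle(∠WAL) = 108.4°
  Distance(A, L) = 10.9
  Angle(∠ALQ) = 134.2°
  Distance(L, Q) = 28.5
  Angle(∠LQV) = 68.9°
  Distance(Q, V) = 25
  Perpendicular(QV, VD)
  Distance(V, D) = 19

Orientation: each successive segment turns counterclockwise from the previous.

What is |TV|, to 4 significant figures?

4.955

T is at the origin; TW runs at 95.4° with length 14.2, so W = (-1.336, 14.14). TW is perpendicular to WA, so WA runs at -174.6°; with |WA| = 22.1, A = (-23.34, 12.06). ∠WAL = 108.4° gives AL at -103.0° from the x-axis; with |AL| = 10.9, L = (-25.79, 1.437). ∠ALQ = 134.2° gives LQ at -57.20° from the x-axis; with |LQ| = 28.5, Q = (-10.35, -22.52). ∠LQV = 68.9° gives QV at 53.90° from the x-axis; with |QV| = 25.0, V = (4.378, -2.320). Then |TV| = |V − T| = 4.955.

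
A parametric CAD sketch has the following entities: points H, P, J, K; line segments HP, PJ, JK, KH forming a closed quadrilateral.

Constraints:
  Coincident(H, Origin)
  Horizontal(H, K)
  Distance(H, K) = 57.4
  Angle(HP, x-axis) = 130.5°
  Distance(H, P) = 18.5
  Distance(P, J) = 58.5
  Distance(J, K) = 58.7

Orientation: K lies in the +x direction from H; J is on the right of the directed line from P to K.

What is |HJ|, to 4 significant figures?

40.90

H is at the origin; H and K share the same y with |HK| = 57.4 and K in +x, so K = (57.4, 0). HP runs at 130.5° with |HP| = 18.5, so P = (-12.01, 14.07). J is determined by |PJ| = 58.5 and |JK| = 58.7 together: it lies at the intersection of circle(P, 58.5) and circle(K, 58.7). With |PK| = 70.83, the foot of the radical line on PK is 35.25 from P and the perpendicular offset is √(58.5² − 35.25²) = 46.69. Taking the right-of-PK solution: J = (13.26, -38.69).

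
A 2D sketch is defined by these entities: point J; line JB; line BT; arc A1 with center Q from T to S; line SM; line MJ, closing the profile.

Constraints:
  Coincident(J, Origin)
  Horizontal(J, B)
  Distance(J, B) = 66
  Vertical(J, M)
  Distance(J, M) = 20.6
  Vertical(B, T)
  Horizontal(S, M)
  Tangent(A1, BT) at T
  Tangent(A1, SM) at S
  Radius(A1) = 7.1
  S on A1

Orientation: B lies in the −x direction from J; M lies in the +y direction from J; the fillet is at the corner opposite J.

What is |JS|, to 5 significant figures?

62.398

The virtual corner opposite J is at (-66.000, 20.600). Tangency of A1 to BT means the radius QT is perpendicular to BT and since A1 is tangent to SM there, QS ⟂ SM, with radius 7.1, so the center Q sits 7.1 in from both sides at Q = (-58.900, 13.500). That places the tangent points at T = (-66.000, 13.500) on BT and S = (-58.900, 20.600) on SM. Then |JS| = |S − J| = 62.398.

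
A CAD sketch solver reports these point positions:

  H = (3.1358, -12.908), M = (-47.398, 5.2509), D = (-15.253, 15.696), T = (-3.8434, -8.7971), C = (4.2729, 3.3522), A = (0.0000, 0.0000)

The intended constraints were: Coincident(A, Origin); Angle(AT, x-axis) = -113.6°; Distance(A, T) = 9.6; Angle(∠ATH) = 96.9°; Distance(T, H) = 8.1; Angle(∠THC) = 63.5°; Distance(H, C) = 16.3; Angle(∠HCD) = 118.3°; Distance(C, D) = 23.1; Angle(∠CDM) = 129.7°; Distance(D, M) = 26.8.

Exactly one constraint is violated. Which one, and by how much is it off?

Distance(D, M) = 26.8 — off by 7.00.

A = (0.00, 0.00) ✓; AT at -113.6° ✓; |AT| = 9.600 ✓; ∠ATH = 96.90° ✓; |TH| = 8.100 ✓; ∠THC = 63.50° ✓; |HC| = 16.30 ✓; ∠HCD = 118.3° ✓; |CD| = 23.10 ✓; ∠CDM = 129.7° ✓; |DM| = 33.80 ✗.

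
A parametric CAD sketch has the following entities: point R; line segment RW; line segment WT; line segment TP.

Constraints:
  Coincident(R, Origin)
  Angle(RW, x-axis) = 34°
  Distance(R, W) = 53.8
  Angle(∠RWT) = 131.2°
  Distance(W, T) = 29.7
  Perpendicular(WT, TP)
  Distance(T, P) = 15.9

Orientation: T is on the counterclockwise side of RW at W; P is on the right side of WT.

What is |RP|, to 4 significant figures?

86.15

R is at the origin; RW runs at 34.0° with length 53.8, so W = 53.8·(cos 34.0°, sin 34.0°) = (44.60, 30.08). ∠RWT = 131.2°, so WT runs at 34.0° + (180° − 131.2°) = 82.80° from the x-axis; with |WT| = 29.7, T = W + 29.7·(cos 82.80°, sin 82.80°) = (48.32, 59.55). WT ⟂ TP; with |TP| = 15.9 on the right of WT, P = T + 15.9·(0.9921, -0.1253) = (64.10, 57.56). Then |RP| = |P − R| = 86.15.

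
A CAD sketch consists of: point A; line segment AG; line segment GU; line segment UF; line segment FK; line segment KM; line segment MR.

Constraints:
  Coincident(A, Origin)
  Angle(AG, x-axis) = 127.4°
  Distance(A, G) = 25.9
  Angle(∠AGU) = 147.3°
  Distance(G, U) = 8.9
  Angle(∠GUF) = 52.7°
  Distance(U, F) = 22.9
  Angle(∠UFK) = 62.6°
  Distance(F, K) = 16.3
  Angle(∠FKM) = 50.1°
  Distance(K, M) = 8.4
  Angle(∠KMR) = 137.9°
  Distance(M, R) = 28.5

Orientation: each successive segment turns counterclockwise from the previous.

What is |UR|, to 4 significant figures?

29.56

A is at the origin; AG runs at 127.4° with length 25.9, so G = (-15.73, 20.58). ∠AGU = 147.3° gives GU at 160.1° from the x-axis; with |GU| = 8.9, U = (-24.10, 23.60). ∠GUF = 52.7° gives UF at -72.60° from the x-axis; with |UF| = 22.9, F = (-17.25, 1.753). ∠UFK = 62.6° gives FK at 44.80° from the x-axis; with |FK| = 16.3, K = (-5.686, 13.24). ∠FKM = 50.1° gives KM at 174.7° from the x-axis; with |KM| = 8.4, M = (-14.05, 14.01). ∠KMR = 137.9° gives MR at -143.2° from the x-axis; with |MR| = 28.5, R = (-36.87, -3.058). Then |UR| = |R − U| = 29.56.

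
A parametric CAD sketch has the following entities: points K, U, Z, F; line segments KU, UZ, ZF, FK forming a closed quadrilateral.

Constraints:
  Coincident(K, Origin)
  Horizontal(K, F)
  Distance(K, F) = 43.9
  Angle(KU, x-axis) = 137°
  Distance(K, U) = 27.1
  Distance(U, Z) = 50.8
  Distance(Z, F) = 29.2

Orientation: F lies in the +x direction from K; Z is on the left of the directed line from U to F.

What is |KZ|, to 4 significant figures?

39.97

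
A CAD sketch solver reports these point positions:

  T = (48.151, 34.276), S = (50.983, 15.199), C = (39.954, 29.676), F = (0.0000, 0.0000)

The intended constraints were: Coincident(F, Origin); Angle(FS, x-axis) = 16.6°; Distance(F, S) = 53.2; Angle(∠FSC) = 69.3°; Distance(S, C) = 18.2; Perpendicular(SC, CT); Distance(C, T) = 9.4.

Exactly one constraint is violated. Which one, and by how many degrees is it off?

Perpendicular(SC, CT) — off by 8.00°.

F = (0.00, 0.00) ✓; FS at 16.60° ✓; |FS| = 53.20 ✓; ∠FSC = 69.30° ✓; |SC| = 18.20 ✓; ∠(SC, CT) = 98.00° ✗; |CT| = 9.400 ✓.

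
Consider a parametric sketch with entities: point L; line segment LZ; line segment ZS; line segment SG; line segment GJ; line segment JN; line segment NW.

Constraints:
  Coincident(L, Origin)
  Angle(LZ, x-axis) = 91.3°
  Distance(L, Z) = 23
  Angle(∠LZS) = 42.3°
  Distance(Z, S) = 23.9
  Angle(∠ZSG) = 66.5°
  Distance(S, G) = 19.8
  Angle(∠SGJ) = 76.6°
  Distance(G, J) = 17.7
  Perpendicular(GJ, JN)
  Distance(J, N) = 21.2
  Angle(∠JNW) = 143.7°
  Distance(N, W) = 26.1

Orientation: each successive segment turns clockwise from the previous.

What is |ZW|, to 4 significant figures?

43.05

L is at the origin; LZ runs at 91.3° with length 23.0, so Z = (-0.5218, 22.99). ∠LZS = 42.3° gives ZS at -46.40° from the x-axis; with |ZS| = 23.9, S = (15.96, 5.686). ∠ZSG = 66.5° gives SG at -159.9° from the x-axis; with |SG| = 19.8, G = (-2.634, -1.118). ∠SGJ = 76.6° gives GJ at 96.70° from the x-axis; with |GJ| = 17.7, J = (-4.699, 16.46). The perpendicularity gives JN at right angles to GJ, so JN runs at 6.700°; with |JN| = 21.2, N = (16.36, 18.93). ∠JNW = 143.7° gives NW at -29.60° from the x-axis; with |NW| = 26.1, W = (39.05, 6.043). Then |ZW| = |W − Z| = 43.05.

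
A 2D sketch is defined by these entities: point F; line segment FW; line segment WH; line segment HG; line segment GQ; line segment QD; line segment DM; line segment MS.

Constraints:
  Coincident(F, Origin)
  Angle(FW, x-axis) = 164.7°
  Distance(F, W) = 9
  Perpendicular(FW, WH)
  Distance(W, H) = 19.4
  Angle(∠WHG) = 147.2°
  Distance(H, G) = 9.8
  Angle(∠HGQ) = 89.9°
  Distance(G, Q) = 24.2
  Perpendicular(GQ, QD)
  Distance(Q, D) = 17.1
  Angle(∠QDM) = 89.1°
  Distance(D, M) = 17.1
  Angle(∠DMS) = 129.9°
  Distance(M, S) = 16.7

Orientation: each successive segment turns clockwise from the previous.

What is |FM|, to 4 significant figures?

11.84

GQ is perpendicular to QD, so QD runs at -138.2°; with |QD| = 17.1, D = (7.115, -1.806). ∠QDM = 89.1° gives DM at 130.9° from the x-axis; with |DM| = 17.1, M = (-4.081, 11.12). Then |FM| = |M − F| = 11.84.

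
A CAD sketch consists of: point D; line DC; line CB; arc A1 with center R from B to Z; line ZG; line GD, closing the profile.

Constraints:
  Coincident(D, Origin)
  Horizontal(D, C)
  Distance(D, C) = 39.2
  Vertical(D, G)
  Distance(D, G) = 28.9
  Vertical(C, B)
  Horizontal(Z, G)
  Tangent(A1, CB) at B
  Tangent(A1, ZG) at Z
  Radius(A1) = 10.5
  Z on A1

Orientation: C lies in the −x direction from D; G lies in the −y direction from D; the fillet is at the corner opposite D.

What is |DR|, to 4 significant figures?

34.09

D is at the origin; DC is horizontal with |DC| = 39.2 and C on the −x side, so C = (-39.20, 0.000). D and G share the same x with |DG| = 28.9 and G on the −y side, so G = (0.000, -28.90). The virtual corner opposite D is at (-39.20, -28.90). A1 meets CB tangentially, so RB is at right angles to CB and the tangent condition forces RZ to be normal to ZG, with radius 10.5, so the center R sits 10.5 in from both sides at R = (-28.70, -18.40). Then |DR| = |R − D| = 34.09.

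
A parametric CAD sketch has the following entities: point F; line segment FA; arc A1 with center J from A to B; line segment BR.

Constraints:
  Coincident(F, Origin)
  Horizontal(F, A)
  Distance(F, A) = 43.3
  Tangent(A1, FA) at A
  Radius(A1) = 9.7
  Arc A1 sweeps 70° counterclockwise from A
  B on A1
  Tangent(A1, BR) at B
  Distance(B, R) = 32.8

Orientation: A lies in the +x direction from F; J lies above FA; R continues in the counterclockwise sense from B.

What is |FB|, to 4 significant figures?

52.80

F is at the origin; F and A share the same y with |FA| = 43.3 and A on the +x side, so A = (43.30, 0.000). Since A1 is tangent to FA there, JA ⟂ FA, so J = A + (0, 9.7) = (43.30, 9.700). On A1, A sits at bearing -90° from J; a 70° counterclockwise sweep puts B at bearing -20°, so B = J + 9.7·(cos -20°, sin -20°) = (52.42, 6.382). Then |FB| = |B − F| = 52.80.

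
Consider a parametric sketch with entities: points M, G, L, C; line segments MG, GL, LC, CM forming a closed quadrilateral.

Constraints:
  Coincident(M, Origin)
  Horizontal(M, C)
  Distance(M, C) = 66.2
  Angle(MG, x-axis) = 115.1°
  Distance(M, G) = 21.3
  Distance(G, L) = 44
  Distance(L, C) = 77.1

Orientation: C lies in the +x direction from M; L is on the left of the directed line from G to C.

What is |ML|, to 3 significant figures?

58.5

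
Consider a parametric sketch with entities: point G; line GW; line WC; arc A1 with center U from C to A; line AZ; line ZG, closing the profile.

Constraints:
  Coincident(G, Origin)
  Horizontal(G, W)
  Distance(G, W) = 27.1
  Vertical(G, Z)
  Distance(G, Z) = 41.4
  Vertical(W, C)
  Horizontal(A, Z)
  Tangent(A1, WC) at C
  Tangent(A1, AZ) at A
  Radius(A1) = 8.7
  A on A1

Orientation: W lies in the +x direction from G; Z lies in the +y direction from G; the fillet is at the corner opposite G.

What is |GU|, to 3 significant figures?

37.5

G is at the origin; G and W share the same y with |GW| = 27.1 and W on the +x side, so W = (27.1, 0.00). G and Z share the same x with |GZ| = 41.4 and Z on the +y side, so Z = (0.00, 41.4). The virtual corner opposite G is at (27.1, 41.4). The tangent condition forces UC to be normal to WC and since A1 is tangent to AZ there, UA ⟂ AZ, with radius 8.7, so the center U sits 8.7 in from both sides at U = (18.4, 32.7). Then |GU| = |U − G| = 37.5.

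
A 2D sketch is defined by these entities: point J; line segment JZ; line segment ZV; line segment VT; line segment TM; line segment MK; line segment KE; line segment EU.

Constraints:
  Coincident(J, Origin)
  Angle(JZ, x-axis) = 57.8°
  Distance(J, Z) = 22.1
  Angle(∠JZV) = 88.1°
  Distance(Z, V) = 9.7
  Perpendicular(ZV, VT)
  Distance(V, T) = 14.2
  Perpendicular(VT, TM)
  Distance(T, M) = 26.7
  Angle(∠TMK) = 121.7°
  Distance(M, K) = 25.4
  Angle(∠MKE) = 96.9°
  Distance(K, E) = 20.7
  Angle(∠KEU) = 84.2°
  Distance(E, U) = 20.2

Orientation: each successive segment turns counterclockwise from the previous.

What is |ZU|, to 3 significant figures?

4.65

J is at the origin; JZ runs at 57.8° with length 22.1, so Z = (11.8, 18.7). ∠JZV = 88.1° gives ZV at 150° from the x-axis; with |ZV| = 9.7, V = (3.40, 23.6). ZV ⟂ VT, so VT runs at -120°; with |VT| = 14.2, T = (-3.76, 11.3). The perpendicularity gives TM at right angles to VT, so TM runs at -30.3°; with |TM| = 26.7, M = (19.3, -2.14). ∠TMK = 121.7° gives MK at 28.0° from the x-axis; with |MK| = 25.4, K = (41.7, 9.79). ∠MKE = 96.9° gives KE at 111° from the x-axis; with |KE| = 20.7, E = (34.3, 29.1). ∠KEU = 84.2° gives EU at -153° from the x-axis; with |EU| = 20.2, U = (16.3, 20.0). Then |ZU| = |U − Z| = 4.65.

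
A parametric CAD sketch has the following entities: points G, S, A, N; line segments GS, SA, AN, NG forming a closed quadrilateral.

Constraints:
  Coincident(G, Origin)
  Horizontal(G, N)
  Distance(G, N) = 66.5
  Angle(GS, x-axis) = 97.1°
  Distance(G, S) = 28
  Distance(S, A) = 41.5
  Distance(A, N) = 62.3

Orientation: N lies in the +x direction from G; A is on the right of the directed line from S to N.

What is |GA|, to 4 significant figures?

13.88

Checks: GS at 97.10° ✓; |SA| = 41.50 ✓; |AN| = 62.30 ✓.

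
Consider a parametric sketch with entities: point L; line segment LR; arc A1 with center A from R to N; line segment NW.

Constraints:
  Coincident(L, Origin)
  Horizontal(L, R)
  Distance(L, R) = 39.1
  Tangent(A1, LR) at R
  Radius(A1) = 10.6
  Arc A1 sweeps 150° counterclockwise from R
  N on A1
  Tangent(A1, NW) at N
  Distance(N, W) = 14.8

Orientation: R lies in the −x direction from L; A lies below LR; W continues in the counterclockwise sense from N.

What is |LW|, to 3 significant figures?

41.7

L is at the origin; L and R share the same y with |LR| = 39.1 and R on the −x side, so R = (-39.1, 0.00). Tangency of A1 to LR means the radius AR is perpendicular to LR, so A = R + (0, -10.6) = (-39.1, -10.6). On A1, R sits at bearing 90° from A; a 150° counterclockwise sweep puts N at bearing 240°, so N = A + 10.6·(cos 240°, sin 240°) = (-44.4, -19.8). A1 meets NW tangentially, so AN is at right angles to NW, so NW runs along (−sin 240°, cos 240°); with |NW| = 14.8, W = (-31.6, -27.2). Then |LW| = |W − L| = 41.7.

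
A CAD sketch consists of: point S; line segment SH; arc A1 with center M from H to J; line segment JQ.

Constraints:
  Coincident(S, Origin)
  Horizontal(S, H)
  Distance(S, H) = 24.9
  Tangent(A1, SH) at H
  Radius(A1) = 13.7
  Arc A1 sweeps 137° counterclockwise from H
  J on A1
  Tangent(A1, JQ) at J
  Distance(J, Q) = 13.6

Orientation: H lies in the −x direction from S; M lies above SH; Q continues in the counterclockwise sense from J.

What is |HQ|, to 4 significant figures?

33.00

On A1, H sits at bearing -90° from M; a 137° counterclockwise sweep puts J at bearing 47°, so J = M + 13.7·(cos 47°, sin 47°) = (-15.56, 23.72). Since A1 is tangent to JQ there, MJ ⟂ JQ, so JQ runs along (−sin 47°, cos 47°); with |JQ| = 13.6, Q = (-25.50, 32.99). Then |HQ| = |Q − H| = 33.00.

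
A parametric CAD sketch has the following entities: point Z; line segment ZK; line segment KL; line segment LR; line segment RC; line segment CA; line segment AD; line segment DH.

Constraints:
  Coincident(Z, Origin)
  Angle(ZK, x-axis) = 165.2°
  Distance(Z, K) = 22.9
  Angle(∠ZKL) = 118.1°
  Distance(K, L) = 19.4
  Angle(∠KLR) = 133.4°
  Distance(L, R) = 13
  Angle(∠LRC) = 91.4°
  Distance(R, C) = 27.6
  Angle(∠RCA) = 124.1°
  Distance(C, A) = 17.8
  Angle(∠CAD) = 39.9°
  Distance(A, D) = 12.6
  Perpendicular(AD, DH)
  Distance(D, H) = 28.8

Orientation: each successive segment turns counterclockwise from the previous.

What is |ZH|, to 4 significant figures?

36.40

∠CAD = 39.9° gives AD at -161.7° from the x-axis; with |AD| = 12.6, D = (-9.513, -9.055). The perpendicularity gives DH at right angles to AD, so DH runs at -71.70°; with |DH| = 28.8, H = (-0.4695, -36.40). Then |ZH| = |H − Z| = 36.40.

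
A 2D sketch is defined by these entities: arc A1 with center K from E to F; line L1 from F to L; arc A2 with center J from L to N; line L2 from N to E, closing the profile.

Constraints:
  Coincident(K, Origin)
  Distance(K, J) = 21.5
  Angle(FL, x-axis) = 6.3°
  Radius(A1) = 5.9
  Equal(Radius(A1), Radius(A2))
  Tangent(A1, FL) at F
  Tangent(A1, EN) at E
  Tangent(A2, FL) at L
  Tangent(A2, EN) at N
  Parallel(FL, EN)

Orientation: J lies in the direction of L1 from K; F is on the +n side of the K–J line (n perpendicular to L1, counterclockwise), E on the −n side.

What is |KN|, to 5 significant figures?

22.295

Tangency of A1 to both parallel lines with radius 5.9 puts F and E at K ± 5.9·n: F = (-0.64743, 5.8644), E = (0.64743, -5.8644). Equal radii place L and N the same way about J: L = J + 5.9·n = (20.723, 8.2237), N = J − 5.9·n = (22.018, -3.5051). Then |KN| = |N − K| = 22.295.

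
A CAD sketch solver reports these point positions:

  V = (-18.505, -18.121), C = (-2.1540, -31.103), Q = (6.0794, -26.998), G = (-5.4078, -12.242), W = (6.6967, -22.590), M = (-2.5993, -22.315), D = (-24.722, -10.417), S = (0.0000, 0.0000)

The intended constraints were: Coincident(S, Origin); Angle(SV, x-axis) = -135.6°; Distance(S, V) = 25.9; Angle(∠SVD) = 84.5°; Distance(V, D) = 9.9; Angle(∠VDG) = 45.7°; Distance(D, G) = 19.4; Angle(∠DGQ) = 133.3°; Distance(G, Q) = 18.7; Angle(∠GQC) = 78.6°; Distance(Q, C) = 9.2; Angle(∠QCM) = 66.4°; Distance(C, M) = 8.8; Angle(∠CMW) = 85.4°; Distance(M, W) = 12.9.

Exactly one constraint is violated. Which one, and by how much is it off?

Distance(M, W) = 12.9 — off by 3.60.

S = (0.00, 0.00) ✓; SV at -135.6° ✓; |SV| = 25.90 ✓; ∠SVD = 84.50° ✓; |VD| = 9.900 ✓; ∠VDG = 45.70° ✓; |DG| = 19.40 ✓; ∠DGQ = 133.3° ✓; |GQ| = 18.70 ✓; ∠GQC = 78.60° ✓; |QC| = 9.200 ✓; ∠QCM = 66.40° ✓; |CM| = 8.799 ✓; ∠CMW = 85.40° ✓; |MW| = 9.300 ✗.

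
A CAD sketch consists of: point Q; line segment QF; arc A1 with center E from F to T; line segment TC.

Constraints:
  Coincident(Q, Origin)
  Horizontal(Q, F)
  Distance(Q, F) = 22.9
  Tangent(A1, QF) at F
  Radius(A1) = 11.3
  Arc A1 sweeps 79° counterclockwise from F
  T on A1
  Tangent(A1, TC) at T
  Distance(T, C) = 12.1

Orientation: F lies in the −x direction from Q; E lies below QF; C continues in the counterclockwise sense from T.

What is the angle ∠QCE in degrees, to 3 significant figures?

5.88°

Q is at the origin; Q and F share the same y with |QF| = 22.9 and F on the −x side, so F = (-22.9, 0.00). Tangency of A1 to QF means the radius EF is perpendicular to QF, so E = F + (0, -11.3) = (-22.9, -11.3). On A1, F sits at bearing 90° from E; a 79° counterclockwise sweep puts T at bearing 169°, so T = E + 11.3·(cos 169°, sin 169°) = (-34.0, -9.14). The tangent condition forces ET to be normal to TC, so TC runs along (−sin 169°, cos 169°); with |TC| = 12.1, C = (-36.3, -21.0). Then cos ∠QCE = CQ·CE / (|CQ||CE|), giving 5.88°.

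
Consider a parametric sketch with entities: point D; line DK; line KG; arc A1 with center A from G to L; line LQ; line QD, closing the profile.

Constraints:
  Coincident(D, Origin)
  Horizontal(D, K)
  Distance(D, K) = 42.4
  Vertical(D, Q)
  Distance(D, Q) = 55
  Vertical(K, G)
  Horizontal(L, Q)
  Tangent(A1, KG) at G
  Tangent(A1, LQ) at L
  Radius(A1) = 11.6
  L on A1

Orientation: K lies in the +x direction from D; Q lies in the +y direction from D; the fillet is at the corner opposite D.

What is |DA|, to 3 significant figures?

53.2

D is at the origin; D and K share the same y with |DK| = 42.4 and K on the +x side, so K = (42.4, 0.00). D and Q share the same x with |DQ| = 55.0 and Q on the +y side, so Q = (0.00, 55.0). The virtual corner opposite D is at (42.4, 55.0). The tangent condition forces AG to be normal to KG and A1 meets LQ tangentially, so AL is at right angles to LQ, with radius 11.6, so the center A sits 11.6 in from both sides at A = (30.8, 43.4). Then |DA| = |A − D| = 53.2.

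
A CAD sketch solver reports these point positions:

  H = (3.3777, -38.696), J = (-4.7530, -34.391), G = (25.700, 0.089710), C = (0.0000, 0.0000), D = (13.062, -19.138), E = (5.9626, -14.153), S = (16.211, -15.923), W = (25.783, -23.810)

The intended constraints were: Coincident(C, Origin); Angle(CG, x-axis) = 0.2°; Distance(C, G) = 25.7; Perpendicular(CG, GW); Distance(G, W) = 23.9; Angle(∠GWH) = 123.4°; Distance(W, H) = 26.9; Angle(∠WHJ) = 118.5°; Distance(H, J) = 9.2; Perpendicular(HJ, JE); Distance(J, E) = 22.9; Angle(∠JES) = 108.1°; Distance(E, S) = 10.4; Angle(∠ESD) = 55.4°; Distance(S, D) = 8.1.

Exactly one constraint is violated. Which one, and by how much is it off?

Distance(S, D) = 8.1 — off by 3.60.

C = (0.00, 0.00) ✓; CG at 0.2000° ✓; |CG| = 25.70 ✓; ∠(CG, GW) = 90.00° ✓; |GW| = 23.90 ✓; ∠GWH = 123.4° ✓; |WH| = 26.90 ✓; ∠WHJ = 118.5° ✓; |HJ| = 9.200 ✓; ∠(HJ, JE) = 90.00° ✓; |JE| = 22.90 ✓; ∠JES = 108.1° ✓; |ES| = 10.40 ✓; ∠ESD = 55.39° ✓; |SD| = 4.500 ✗.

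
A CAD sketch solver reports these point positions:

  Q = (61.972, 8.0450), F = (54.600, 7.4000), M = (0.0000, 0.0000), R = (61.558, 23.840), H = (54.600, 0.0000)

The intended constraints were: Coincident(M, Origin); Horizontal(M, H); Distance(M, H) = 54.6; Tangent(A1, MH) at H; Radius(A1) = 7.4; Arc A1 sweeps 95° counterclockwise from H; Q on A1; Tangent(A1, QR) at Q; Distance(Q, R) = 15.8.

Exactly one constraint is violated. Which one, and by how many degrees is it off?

Tangent(A1, QR) at Q — off by 3.50°.

M = (0.00, 0.00) ✓; M.y = 0.00, H.y = 0.00 ✓; |MH| = 54.60 ✓; ∠(FH, HM) = 90.00° ✓; |FH| = 7.400 ✓; bearing(F→Q) − bearing(F→H) = 95.00° ✓; |FQ| = 7.400 ✓; ∠(FQ, QR) = 93.50° ✗; |QR| = 15.80 ✓.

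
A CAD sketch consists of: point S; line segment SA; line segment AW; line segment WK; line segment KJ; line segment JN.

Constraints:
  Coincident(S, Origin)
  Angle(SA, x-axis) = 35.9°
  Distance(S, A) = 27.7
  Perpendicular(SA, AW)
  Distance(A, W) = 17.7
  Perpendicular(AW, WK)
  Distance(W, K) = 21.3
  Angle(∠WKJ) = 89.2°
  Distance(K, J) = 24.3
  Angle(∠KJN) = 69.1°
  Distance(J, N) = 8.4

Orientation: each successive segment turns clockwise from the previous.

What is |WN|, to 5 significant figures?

24.943

S is at the origin; SA runs at 35.9° with length 27.7, so A = (22.438, 16.243). SA ⟂ AW, so AW runs at -54.100°; with |AW| = 17.7, W = (32.817, 1.9048). AW is perpendicular to WK, so WK runs at -144.10°; with |WK| = 21.3, K = (15.563, -10.585). ∠WKJ = 89.2° gives KJ at 125.10° from the x-axis; with |KJ| = 24.3, J = (1.5904, 9.2961). ∠KJN = 69.1° gives JN at 14.200° from the x-axis; with |JN| = 8.4, N = (9.7338, 11.357). Then |WN| = |N − W| = 24.943.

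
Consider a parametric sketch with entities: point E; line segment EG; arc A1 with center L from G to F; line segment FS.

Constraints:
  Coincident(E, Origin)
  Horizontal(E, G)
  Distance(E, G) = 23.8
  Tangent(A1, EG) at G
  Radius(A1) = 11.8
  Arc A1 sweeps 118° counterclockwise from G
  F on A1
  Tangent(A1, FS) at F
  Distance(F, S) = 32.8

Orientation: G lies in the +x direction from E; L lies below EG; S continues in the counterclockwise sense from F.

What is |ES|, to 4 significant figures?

54.52

E is at the origin; E and G share the same y with |EG| = 23.8 and G on the +x side, so G = (23.80, 0.000). A1 meets EG tangentially, so LG is at right angles to EG, so L = G + (0, -11.8) = (23.80, -11.80). On A1, G sits at bearing 90° from L; a 118° counterclockwise sweep puts F at bearing 208°, so F = L + 11.8·(cos 208°, sin 208°) = (13.38, -17.34). The tangent condition forces LF to be normal to FS, so FS runs along (−sin 208°, cos 208°); with |FS| = 32.8, S = (28.78, -46.30). Then |ES| = |S − E| = 54.52.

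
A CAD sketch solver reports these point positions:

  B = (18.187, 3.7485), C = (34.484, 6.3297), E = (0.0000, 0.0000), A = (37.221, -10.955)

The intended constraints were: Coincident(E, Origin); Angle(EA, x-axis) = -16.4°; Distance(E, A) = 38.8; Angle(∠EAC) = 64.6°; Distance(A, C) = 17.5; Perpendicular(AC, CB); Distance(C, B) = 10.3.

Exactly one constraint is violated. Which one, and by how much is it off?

Distance(C, B) = 10.3 — off by 6.20.

E = (0.00, 0.00) ✓; EA at -16.40° ✓; |EA| = 38.80 ✓; ∠EAC = 64.60° ✓; |AC| = 17.50 ✓; ∠(AC, CB) = 90.00° ✓; |CB| = 16.50 ✗.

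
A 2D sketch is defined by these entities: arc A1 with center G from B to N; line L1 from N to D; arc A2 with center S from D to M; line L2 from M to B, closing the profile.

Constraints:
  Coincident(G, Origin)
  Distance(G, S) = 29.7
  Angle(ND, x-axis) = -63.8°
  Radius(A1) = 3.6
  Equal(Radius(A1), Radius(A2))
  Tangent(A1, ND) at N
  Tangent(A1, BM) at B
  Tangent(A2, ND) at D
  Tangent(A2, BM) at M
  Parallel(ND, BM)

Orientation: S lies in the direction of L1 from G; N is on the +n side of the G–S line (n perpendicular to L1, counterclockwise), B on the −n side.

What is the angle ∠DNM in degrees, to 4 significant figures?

13.63°

The slot axis is L1's direction at -63.8°, so u = (cos -63.8°, sin -63.8°) = (0.4415, -0.8973) and n = (−sin -63.8°, cos -63.8°) = (0.8973, 0.4415). G is at the origin and S lies 29.7 along u from G, so S = 29.7·u = (13.11, -26.65). Tangency of A1 to both parallel lines with radius 3.6 puts N and B at G ± 3.6·n: N = (3.230, 1.589), B = (-3.230, -1.589). Equal radii place D and M the same way about S: D = S + 3.6·n = (16.34, -25.06), M = S − 3.6·n = (9.883, -28.24). Then cos ∠DNM = ND·NM / (|ND||NM|), giving 13.63°.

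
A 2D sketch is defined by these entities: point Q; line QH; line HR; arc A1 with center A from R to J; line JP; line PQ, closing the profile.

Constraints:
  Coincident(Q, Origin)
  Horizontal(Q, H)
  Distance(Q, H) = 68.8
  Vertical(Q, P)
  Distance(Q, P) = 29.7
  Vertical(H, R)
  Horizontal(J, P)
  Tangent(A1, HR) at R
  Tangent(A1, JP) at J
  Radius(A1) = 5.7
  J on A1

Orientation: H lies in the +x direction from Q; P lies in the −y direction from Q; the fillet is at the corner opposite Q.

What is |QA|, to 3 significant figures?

67.5

Q is at the origin; QH is horizontal with |QH| = 68.8 and H on the +x side, so H = (68.8, 0.00). Q and P share the same x with |QP| = 29.7 and P on the −y side, so P = (0.00, -29.7). The virtual corner opposite Q is at (68.8, -29.7). The tangent condition forces AR to be normal to HR and tangency of A1 to JP means the radius AJ is perpendicular to JP, with radius 5.7, so the center A sits 5.7 in from both sides at A = (63.1, -24.0). Then |QA| = |A − Q| = 67.5.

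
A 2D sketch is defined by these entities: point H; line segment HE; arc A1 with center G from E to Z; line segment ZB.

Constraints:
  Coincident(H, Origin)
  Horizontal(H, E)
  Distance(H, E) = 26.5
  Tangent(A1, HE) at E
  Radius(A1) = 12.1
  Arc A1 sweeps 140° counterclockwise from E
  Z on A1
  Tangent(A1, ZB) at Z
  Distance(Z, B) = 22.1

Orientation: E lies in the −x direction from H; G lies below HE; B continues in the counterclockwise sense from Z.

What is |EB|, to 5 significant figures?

36.733

H is at the origin; H and E share the same y with |HE| = 26.5 and E on the −x side, so E = (-26.500, 0.0000). A1 meets HE tangentially, so GE is at right angles to HE, so G = E + (0, -12.1) = (-26.500, -12.100). On A1, E sits at bearing 90° from G; a 140° counterclockwise sweep puts Z at bearing 230°, so Z = G + 12.1·(cos 230°, sin 230°) = (-34.278, -21.369). Tangency of A1 to ZB means the radius GZ is perpendicular to ZB, so ZB runs along (−sin 230°, cos 230°); with |ZB| = 22.1, B = (-17.348, -35.575). Then |EB| = |B − E| = 36.733.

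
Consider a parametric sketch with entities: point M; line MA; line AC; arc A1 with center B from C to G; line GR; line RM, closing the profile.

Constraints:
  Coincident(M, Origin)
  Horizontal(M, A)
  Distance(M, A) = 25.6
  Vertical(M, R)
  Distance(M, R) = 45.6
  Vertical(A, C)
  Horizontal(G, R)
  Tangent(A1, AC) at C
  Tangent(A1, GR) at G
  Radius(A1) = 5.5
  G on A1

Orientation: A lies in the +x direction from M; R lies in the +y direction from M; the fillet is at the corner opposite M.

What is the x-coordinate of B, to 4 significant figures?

20.10

M is at the origin; MA is horizontal with |MA| = 25.6 and A on the +x side, so A = (25.60, 0.000). MR is vertical with |MR| = 45.6 and R on the +y side, so R = (0.000, 45.60). The virtual corner opposite M is at (25.60, 45.60). The tangent condition forces BC to be normal to AC and the tangent condition forces BG to be normal to GR, with radius 5.5, so the center B sits 5.5 in from both sides at B = (20.10, 40.10). So B.x = 20.10.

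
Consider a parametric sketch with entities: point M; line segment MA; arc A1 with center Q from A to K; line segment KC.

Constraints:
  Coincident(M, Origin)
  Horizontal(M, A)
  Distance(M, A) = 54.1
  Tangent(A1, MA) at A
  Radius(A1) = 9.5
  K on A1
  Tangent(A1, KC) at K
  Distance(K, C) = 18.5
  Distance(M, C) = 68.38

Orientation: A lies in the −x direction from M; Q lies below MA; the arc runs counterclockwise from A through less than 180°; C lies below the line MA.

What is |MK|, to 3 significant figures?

64.4

M is at the origin; MA is horizontal with |MA| = 54.1 and A on the −x side, so A = (-54.1, 0.00). Since A1 is tangent to MA there, QA ⟂ MA, so Q = A + (0, -9.5) = (-54.1, -9.50). Since QK ⟂ KC (tangency), |QC| = √(9.5² + 18.5²) = 20.8 regardless of where K sits on A1. So C lies on both circle(M, 68.38) and circle(Q, 20.8); the below-MA intersection is C = (-62.1, -28.7). K is the foot of the tangent from C: K = (-63.6, -10.3).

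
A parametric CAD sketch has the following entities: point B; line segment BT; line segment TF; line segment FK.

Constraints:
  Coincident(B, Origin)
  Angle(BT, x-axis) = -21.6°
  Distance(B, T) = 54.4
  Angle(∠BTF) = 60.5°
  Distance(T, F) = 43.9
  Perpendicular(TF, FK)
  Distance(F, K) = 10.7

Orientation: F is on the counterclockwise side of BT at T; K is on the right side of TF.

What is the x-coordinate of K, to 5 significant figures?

55.144

B is at the origin; BT runs at -21.6° with length 54.4, so T = 54.4·(cos -21.6°, sin -21.6°) = (50.580, -20.026). ∠BTF = 60.5°, so TF runs at -21.6° + (180° − 60.5°) = 97.900° from the x-axis; with |TF| = 43.9, F = T + 43.9·(cos 97.900°, sin 97.900°) = (44.546, 23.457). TF is perpendicular to FK; with |FK| = 10.7 on the right of TF, K = F + 10.7·(0.99051, 0.13744) = (55.144, 24.928). So K.x = 55.144.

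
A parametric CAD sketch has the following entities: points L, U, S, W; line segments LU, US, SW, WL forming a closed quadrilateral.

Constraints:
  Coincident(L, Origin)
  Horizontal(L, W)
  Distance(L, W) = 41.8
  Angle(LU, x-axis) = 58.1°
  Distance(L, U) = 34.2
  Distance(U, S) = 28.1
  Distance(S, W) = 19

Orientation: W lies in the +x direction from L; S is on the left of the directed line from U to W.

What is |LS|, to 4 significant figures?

48.10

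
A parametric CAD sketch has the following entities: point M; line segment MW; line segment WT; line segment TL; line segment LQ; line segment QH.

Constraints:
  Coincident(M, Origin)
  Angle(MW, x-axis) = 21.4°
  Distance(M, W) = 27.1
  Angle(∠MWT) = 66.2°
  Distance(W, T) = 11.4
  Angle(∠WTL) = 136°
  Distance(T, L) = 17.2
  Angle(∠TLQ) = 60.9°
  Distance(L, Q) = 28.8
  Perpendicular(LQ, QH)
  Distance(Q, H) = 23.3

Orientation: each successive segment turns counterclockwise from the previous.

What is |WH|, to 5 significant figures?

10.740

∠TLQ = 60.9° gives LQ at -61.700° from the x-axis; with |LQ| = 28.8, Q = (13.598, -7.1966). LQ is perpendicular to QH, so QH runs at 28.300°; with |QH| = 23.3, H = (34.113, 3.8496). Then |WH| = |H − W| = 10.740.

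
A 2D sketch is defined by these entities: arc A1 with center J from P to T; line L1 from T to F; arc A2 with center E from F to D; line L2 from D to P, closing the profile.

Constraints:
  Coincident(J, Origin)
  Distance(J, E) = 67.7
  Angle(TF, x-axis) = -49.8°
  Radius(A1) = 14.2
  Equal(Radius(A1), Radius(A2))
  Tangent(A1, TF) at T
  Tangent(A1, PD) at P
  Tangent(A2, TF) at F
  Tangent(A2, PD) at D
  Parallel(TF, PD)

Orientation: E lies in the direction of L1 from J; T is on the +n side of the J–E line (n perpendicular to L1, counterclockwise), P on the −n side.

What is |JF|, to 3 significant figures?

69.2

Tangency of A1 to both parallel lines with radius 14.2 puts T and P at J ± 14.2·n: T = (10.8, 9.17), P = (-10.8, -9.17). Equal radii place F and D the same way about E: F = E + 14.2·n = (54.5, -42.5), D = E − 14.2·n = (32.9, -60.9). Then |JF| = |F − J| = 69.2.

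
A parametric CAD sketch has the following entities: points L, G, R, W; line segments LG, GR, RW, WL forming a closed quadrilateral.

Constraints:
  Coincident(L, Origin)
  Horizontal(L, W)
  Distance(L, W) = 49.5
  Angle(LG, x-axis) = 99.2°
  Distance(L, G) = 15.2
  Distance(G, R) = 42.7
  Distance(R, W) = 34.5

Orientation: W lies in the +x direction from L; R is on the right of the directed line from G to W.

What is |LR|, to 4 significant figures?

29.64

Checks: |GR| = 42.70 ✓; |RW| = 34.50 ✓.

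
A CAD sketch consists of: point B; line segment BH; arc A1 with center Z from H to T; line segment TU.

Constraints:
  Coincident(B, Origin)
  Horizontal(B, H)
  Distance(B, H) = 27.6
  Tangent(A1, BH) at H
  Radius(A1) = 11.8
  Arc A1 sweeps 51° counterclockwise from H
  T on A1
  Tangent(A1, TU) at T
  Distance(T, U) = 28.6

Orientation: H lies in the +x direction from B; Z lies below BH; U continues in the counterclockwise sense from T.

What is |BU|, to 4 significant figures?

26.60

On A1, H sits at bearing 90° from Z; a 51° counterclockwise sweep puts T at bearing 141°, so T = Z + 11.8·(cos 141°, sin 141°) = (18.43, -4.374). A1 meets TU tangentially, so ZT is at right angles to TU, so TU runs along (−sin 141°, cos 141°); with |TU| = 28.6, U = (0.4311, -26.60). Then |BU| = |U − B| = 26.60.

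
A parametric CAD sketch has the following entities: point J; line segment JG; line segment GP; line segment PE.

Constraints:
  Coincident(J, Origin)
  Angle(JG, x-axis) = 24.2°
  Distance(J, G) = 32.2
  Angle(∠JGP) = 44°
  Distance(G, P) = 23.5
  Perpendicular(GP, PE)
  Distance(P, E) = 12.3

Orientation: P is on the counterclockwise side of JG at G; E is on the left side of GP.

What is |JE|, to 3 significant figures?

10.1

J is at the origin; JG runs at 24.2° with length 32.2, so G = 32.2·(cos 24.2°, sin 24.2°) = (29.4, 13.2). ∠JGP = 44.0°, so GP runs at 24.2° + (180° − 44.0°) = 160° from the x-axis; with |GP| = 23.5, P = G + 23.5·(cos 160°, sin 160°) = (7.26, 21.2). The perpendicularity gives PE at right angles to GP; with |PE| = 12.3 on the left of GP, E = P + 12.3·(-0.339, -0.941) = (3.09, 9.59). Then |JE| = |E − J| = 10.1.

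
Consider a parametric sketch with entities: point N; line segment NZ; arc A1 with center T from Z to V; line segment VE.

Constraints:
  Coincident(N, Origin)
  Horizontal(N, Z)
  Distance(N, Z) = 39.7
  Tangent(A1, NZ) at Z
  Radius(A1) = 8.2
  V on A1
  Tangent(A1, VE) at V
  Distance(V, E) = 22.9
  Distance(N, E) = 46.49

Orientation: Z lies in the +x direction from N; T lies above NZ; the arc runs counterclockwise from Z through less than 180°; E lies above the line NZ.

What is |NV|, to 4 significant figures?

48.25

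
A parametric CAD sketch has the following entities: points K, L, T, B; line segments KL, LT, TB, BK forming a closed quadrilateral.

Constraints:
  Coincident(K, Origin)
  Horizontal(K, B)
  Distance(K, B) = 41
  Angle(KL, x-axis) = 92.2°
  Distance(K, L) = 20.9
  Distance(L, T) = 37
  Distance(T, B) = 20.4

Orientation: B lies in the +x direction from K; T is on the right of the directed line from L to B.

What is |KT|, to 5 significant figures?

23.668

Checks: |LT| = 37.00 ✓; |TB| = 20.40 ✓.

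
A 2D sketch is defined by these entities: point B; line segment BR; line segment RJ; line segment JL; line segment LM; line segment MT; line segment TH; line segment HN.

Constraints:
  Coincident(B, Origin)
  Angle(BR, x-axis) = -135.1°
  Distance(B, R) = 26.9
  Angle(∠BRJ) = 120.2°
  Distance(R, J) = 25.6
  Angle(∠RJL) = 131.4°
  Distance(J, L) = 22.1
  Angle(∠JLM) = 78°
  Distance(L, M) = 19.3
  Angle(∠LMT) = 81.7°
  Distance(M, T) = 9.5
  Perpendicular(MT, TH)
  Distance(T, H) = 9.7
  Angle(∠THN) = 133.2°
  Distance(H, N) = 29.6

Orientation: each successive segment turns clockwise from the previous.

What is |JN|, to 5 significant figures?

40.127

B is at the origin; BR runs at -135.1° with length 26.9, so R = (-19.054, -18.988). ∠BRJ = 120.2° gives RJ at 165.10° from the x-axis; with |RJ| = 25.6, J = (-43.794, -12.405). ∠RJL = 131.4° gives JL at 116.50° from the x-axis; with |JL| = 22.1, L = (-53.655, 7.3727). ∠JLM = 78.0° gives LM at 14.500° from the x-axis; with |LM| = 19.3, M = (-34.969, 12.205). ∠LMT = 81.7° gives MT at -83.800° from the x-axis; with |MT| = 9.5, T = (-33.943, 2.7606). MT is perpendicular to TH, so TH runs at -173.80°; with |TH| = 9.7, H = (-43.587, 1.7130). ∠THN = 133.2° gives HN at 139.40° from the x-axis; with |HN| = 29.6, N = (-66.061, 20.976). Then |JN| = |N − J| = 40.127.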